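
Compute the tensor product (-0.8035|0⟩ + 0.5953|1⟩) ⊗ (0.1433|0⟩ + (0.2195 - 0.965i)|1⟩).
-0.1151|00⟩ + (-0.1764 + 0.7754i)|01⟩ + 0.08531|10⟩ + (0.1307 - 0.5745i)|11⟩

amp(|b₁b₂…⟩) = product of the factor amplitudes for bits b₁, b₂, …; only kets whose every factor amplitude is nonzero survive.
|00⟩: (-0.8035)(0.1433) = -0.1151
|01⟩: (-0.8035)(0.2195 - 0.965i) = (-0.1764 + 0.7754i)
|10⟩: (0.5953)(0.1433) = 0.08531
|11⟩: (0.5953)(0.2195 - 0.965i) = (0.1307 - 0.5745i)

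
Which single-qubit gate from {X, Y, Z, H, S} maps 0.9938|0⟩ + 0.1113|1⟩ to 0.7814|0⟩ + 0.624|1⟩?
H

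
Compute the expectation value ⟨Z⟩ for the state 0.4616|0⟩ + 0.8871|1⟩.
-0.5739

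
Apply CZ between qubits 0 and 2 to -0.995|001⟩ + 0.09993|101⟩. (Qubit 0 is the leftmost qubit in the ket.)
-0.995|001⟩ - 0.09993|101⟩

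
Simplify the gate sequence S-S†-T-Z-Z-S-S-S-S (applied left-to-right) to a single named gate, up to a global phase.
T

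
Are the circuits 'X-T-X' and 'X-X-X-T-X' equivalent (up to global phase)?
Yes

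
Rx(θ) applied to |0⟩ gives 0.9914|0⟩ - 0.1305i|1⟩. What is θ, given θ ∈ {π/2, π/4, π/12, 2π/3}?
π/12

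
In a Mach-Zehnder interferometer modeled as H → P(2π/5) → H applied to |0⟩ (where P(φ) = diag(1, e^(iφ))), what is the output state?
(0.6545 + 0.4755i)|0⟩ + (0.3455 - 0.4755i)|1⟩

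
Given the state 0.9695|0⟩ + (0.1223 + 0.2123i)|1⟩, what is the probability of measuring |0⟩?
0.9399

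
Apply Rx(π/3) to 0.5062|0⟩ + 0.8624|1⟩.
(0.4384 - 0.4312i)|0⟩ + (0.7469 - 0.2531i)|1⟩

Rx(π/3) = [[cos(θ/2), −i·sin(θ/2)], [−i·sin(θ/2), cos(θ/2)]]; θ = π/3, cos(θ/2) ≈ 0.866025, sin(θ/2) ≈ 0.5.
With a = amp(|0⟩) = 0.5062 and b = amp(|1⟩) = 0.8624:
new amp(|0⟩) = (0.866025)·a + (-0.5i)·b = (0.4384 - 0.4312i)
new amp(|1⟩) = (-0.5i)·a + (0.866025)·b = (0.7469 - 0.2531i)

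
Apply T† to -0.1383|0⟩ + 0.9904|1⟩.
-0.1383|0⟩ + (0.7003 - 0.7003i)|1⟩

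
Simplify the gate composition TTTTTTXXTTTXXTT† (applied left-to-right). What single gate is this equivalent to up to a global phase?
T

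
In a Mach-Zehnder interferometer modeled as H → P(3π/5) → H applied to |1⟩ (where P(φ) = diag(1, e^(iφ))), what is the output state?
(0.6545 - 0.4755i)|0⟩ + (0.3455 + 0.4755i)|1⟩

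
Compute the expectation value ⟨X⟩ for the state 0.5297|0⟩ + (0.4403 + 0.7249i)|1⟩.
0.4665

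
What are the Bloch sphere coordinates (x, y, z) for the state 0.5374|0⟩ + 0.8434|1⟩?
(0.9065, 0, -0.4225)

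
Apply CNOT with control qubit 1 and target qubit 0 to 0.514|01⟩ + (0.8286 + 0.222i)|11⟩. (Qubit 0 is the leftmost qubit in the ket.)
(0.8286 + 0.222i)|01⟩ + 0.514|11⟩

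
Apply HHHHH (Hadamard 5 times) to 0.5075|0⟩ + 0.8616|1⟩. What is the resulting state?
0.9681|0⟩ - 0.2504|1⟩

H² = I, so H^5 = H: a single Hadamard. With (a, b) = (0.5075, 0.8616), H gives ((a + b)/√2, (a − b)/√2) = (0.9681, -0.2504).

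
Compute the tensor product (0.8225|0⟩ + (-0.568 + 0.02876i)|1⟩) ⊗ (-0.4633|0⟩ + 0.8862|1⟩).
-0.3811|00⟩ + 0.7289|01⟩ + (0.2632 - 0.01332i)|10⟩ + (-0.5034 + 0.02549i)|11⟩

amp(|b₁b₂…⟩) = product of the factor amplitudes for bits b₁, b₂, …; only kets whose every factor amplitude is nonzero survive.
|00⟩: (0.8225)(-0.4633) = -0.3811
|01⟩: (0.8225)(0.8862) = 0.7289
|10⟩: (-0.568 + 0.02876i)(-0.4633) = (0.2632 - 0.01332i)
|11⟩: (-0.568 + 0.02876i)(0.8862) = (-0.5034 + 0.02549i)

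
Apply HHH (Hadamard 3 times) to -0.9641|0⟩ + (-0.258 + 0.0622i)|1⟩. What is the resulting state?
(-0.8642 + 0.04398i)|0⟩ + (-0.4993 - 0.04398i)|1⟩

H² = I, so H^3 = H: a single Hadamard. With (a, b) = (-0.9641, (-0.258 + 0.0622i)), H gives ((a + b)/√2, (a − b)/√2) = ((-0.8642 + 0.04398i), (-0.4993 - 0.04398i)).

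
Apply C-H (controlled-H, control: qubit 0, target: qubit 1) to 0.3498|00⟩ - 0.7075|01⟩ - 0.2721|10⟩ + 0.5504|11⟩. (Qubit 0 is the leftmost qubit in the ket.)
0.3498|00⟩ - 0.7075|01⟩ + 0.1968|10⟩ - 0.5816|11⟩

C-H leaves the control-|0⟩ kets |00⟩, |01⟩ unchanged and applies H to qubit 1 on the control-|1⟩ pair (|10⟩, |11⟩).
H = [[1/√2, 1/√2], [1/√2, -1/√2]].
With a = amp(|10⟩) = -0.2721 and b = amp(|11⟩) = 0.5504:
new amp(|10⟩) = (1/√2)·a + (1/√2)·b = 0.1968
new amp(|11⟩) = (1/√2)·a + (-1/√2)·b = -0.5816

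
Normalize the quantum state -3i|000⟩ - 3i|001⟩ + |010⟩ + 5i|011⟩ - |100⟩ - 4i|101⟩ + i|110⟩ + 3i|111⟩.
-0.356i|000⟩ - 0.356i|001⟩ + 0.1187|010⟩ + 0.5934i|011⟩ - 0.1187|100⟩ - 0.4747i|101⟩ + 0.1187i|110⟩ + 0.356i|111⟩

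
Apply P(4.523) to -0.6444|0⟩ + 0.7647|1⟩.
-0.6444|0⟩ + (-0.144 - 0.751i)|1⟩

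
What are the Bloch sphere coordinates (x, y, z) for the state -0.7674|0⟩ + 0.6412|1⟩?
(-0.9841, 0, 0.1778)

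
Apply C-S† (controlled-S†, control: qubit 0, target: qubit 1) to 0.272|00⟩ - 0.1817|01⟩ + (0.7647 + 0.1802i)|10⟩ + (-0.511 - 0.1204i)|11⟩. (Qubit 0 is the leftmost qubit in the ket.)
0.272|00⟩ - 0.1817|01⟩ + (0.7647 + 0.1802i)|10⟩ + (-0.1204 + 0.511i)|11⟩

C-S† leaves the control-|0⟩ kets |00⟩, |01⟩ unchanged and applies S† to qubit 1 on the control-|1⟩ pair (|10⟩, |11⟩).
S† = [[1, 0], [0, -i]].
With a = amp(|10⟩) = (0.7647 + 0.1802i) and b = amp(|11⟩) = (-0.511 - 0.1204i):
new amp(|10⟩) = (1)·a = (0.7647 + 0.1802i)
new amp(|11⟩) = (-i)·b = (-0.1204 + 0.511i)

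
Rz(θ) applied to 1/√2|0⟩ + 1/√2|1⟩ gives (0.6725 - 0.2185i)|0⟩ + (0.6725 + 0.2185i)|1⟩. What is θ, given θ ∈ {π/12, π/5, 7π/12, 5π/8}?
π/5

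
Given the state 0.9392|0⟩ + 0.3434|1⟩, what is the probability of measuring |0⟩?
0.8821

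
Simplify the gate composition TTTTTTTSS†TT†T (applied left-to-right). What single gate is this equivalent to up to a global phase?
I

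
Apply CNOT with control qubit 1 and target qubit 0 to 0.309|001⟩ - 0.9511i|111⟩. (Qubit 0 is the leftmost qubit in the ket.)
0.309|001⟩ - 0.9511i|011⟩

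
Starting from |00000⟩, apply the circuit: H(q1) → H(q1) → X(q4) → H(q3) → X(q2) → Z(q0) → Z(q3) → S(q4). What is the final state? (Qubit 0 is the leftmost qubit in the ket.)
(1/√2)i|00101⟩ - (1/√2)i|00111⟩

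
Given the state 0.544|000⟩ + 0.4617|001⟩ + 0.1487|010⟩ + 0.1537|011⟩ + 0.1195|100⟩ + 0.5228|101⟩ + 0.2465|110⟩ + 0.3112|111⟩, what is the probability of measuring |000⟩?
0.2959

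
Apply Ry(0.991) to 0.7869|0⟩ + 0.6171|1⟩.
0.3988|0⟩ + 0.917|1⟩

Ry(0.991) = [[cos(θ/2), −sin(θ/2)], [sin(θ/2), cos(θ/2)]]; θ = 0.991, cos(θ/2) ≈ 0.879731, sin(θ/2) ≈ 0.475472.
With a = amp(|0⟩) = 0.7869 and b = amp(|1⟩) = 0.6171:
new amp(|0⟩) = (0.879731)·a + (-0.475472)·b = 0.3988
new amp(|1⟩) = (0.475472)·a + (0.879731)·b = 0.917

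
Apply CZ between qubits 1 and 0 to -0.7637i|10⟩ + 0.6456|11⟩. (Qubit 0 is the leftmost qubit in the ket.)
-0.7637i|10⟩ - 0.6456|11⟩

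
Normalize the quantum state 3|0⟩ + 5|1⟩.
0.5145|0⟩ + 0.8575|1⟩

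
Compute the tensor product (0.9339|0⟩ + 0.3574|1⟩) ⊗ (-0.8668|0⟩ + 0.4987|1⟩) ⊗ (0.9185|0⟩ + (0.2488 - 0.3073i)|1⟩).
-0.7435|000⟩ + (-0.2014 + 0.2488i)|001⟩ + 0.4278|010⟩ + (0.1159 - 0.1431i)|011⟩ - 0.2845|100⟩ + (-0.07708 + 0.0952i)|101⟩ + 0.1637|110⟩ + (0.04434 - 0.05477i)|111⟩

amp(|b₁b₂…⟩) = product of the factor amplitudes for bits b₁, b₂, …; only kets whose every factor amplitude is nonzero survive.
|000⟩: (0.9339)(-0.8668)(0.9185) = -0.7435
|001⟩: (0.9339)(-0.8668)(0.2488 - 0.3073i) = (-0.2014 + 0.2488i)
|010⟩: (0.9339)(0.4987)(0.9185) = 0.4278
|011⟩: (0.9339)(0.4987)(0.2488 - 0.3073i) = (0.1159 - 0.1431i)
|100⟩: (0.3574)(-0.8668)(0.9185) = -0.2845
|101⟩: (0.3574)(-0.8668)(0.2488 - 0.3073i) = (-0.07708 + 0.0952i)
|110⟩: (0.3574)(0.4987)(0.9185) = 0.1637
|111⟩: (0.3574)(0.4987)(0.2488 - 0.3073i) = (0.04434 - 0.05477i)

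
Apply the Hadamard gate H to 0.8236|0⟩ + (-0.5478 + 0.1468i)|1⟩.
(0.195 + 0.1038i)|0⟩ + (0.9697 - 0.1038i)|1⟩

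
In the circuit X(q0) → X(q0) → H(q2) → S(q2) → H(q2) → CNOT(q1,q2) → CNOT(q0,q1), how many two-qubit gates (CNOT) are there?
2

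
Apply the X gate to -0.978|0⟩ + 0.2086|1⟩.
0.2086|0⟩ - 0.978|1⟩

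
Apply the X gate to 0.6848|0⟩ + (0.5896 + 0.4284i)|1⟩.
(0.5896 + 0.4284i)|0⟩ + 0.6848|1⟩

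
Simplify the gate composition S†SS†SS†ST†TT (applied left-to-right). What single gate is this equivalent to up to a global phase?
T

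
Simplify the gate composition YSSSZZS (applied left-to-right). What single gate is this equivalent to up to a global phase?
Y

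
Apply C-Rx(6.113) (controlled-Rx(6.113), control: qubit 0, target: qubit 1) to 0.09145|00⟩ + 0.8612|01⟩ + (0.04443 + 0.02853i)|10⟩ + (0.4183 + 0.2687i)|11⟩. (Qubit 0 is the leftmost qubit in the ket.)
0.09145|00⟩ + 0.8612|01⟩ + (-0.02143 - 0.06398i)|10⟩ + (-0.4144 - 0.2715i)|11⟩

C-Rx(6.113) leaves the control-|0⟩ kets |00⟩, |01⟩ unchanged and applies Rx(6.113) to qubit 1 on the control-|1⟩ pair (|10⟩, |11⟩).
Rx(6.113) = [[cos(θ/2), −i·sin(θ/2)], [−i·sin(θ/2), cos(θ/2)]]; θ = 6.113, cos(θ/2) ≈ -0.996382, sin(θ/2) ≈ 0.08499.
With a = amp(|10⟩) = (0.04443 + 0.02853i) and b = amp(|11⟩) = (0.4183 + 0.2687i):
new amp(|10⟩) = (-0.996382)·a + (-0.08499i)·b = (-0.02143 - 0.06398i)
new amp(|11⟩) = (-0.08499i)·a + (-0.996382)·b = (-0.4144 - 0.2715i)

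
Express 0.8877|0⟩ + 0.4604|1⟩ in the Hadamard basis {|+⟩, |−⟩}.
0.9533|+⟩ + 0.3021|−⟩

With |ψ⟩ = α|0⟩ + β|1⟩, the Hadamard-basis coefficients are ⟨+|ψ⟩ = (α + β)/√2 and ⟨−|ψ⟩ = (α − β)/√2.
Here α = 0.8877, β = 0.4604: (α + β)/√2 = 0.9533, (α − β)/√2 = 0.3021.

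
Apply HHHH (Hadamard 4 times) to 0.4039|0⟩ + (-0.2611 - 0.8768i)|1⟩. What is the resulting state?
0.4039|0⟩ + (-0.2611 - 0.8768i)|1⟩

H² = I, so an even number of Hadamards cancels: H^4 = I and the state is unchanged.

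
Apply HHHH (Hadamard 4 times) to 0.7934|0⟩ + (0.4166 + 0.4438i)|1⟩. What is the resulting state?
0.7934|0⟩ + (0.4166 + 0.4438i)|1⟩

H² = I, so an even number of Hadamards cancels: H^4 = I and the state is unchanged.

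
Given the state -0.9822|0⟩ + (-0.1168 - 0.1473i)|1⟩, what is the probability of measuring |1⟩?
0.03534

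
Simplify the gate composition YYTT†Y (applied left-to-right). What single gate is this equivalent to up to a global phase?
Y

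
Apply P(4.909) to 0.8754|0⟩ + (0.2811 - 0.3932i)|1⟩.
0.8754|0⟩ + (-0.3307 - 0.3525i)|1⟩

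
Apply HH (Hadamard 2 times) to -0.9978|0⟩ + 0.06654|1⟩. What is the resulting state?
-0.9978|0⟩ + 0.06654|1⟩

H² = I, so an even number of Hadamards cancels: H^2 = I and the state is unchanged.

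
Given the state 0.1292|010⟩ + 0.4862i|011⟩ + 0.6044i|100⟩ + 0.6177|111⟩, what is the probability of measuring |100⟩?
0.3653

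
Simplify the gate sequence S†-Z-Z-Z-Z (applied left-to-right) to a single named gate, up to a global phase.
S†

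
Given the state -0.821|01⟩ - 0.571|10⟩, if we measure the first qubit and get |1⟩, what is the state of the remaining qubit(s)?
-|0⟩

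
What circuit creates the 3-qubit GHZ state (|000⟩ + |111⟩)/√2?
H(q0) → CNOT(q0,q1) → CNOT(q0,q2)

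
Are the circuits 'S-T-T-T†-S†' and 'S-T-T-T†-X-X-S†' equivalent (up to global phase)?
Yes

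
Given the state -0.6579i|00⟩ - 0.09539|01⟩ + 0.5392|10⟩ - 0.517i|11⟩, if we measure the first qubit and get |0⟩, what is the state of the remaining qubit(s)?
-0.9897i|0⟩ - 0.1435|1⟩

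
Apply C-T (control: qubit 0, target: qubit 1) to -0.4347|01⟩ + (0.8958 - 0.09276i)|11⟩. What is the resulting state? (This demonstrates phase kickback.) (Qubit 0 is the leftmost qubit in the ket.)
-0.4347|01⟩ + (0.699 + 0.5678i)|11⟩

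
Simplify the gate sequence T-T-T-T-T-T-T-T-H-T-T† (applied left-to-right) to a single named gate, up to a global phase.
H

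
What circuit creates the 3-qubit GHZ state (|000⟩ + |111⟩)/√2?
H(q0) → CNOT(q0,q1) → CNOT(q0,q2)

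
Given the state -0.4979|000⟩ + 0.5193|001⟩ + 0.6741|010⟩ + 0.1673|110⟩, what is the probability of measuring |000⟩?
0.2479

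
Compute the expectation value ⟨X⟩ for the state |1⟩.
0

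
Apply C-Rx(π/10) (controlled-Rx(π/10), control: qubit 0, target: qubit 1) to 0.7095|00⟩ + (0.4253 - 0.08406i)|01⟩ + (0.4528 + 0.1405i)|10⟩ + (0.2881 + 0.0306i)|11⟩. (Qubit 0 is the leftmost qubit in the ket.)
0.7095|00⟩ + (0.4253 - 0.08406i)|01⟩ + (0.452 + 0.0937i)|10⟩ + (0.3065 - 0.04061i)|11⟩

C-Rx(π/10) leaves the control-|0⟩ kets |00⟩, |01⟩ unchanged and applies Rx(π/10) to qubit 1 on the control-|1⟩ pair (|10⟩, |11⟩).
Rx(π/10) = [[cos(θ/2), −i·sin(θ/2)], [−i·sin(θ/2), cos(θ/2)]]; θ = π/10, cos(θ/2) ≈ 0.987688, sin(θ/2) ≈ 0.156434.
With a = amp(|10⟩) = (0.4528 + 0.1405i) and b = amp(|11⟩) = (0.2881 + 0.0306i):
new amp(|10⟩) = (0.987688)·a + (-0.156434i)·b = (0.452 + 0.0937i)
new amp(|11⟩) = (-0.156434i)·a + (0.987688)·b = (0.3065 - 0.04061i)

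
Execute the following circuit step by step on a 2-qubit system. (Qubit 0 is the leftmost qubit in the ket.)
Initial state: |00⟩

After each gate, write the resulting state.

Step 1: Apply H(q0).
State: 1/√2|00⟩ + 1/√2|10⟩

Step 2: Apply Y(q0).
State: -(1/√2)i|00⟩ + (1/√2)i|10⟩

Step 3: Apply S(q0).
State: -(1/√2)i|00⟩ - 1/√2|10⟩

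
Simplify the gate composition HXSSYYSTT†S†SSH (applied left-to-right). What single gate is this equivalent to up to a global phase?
Z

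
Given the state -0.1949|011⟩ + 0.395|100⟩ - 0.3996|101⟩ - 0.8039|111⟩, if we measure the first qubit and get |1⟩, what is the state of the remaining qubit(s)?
0.4027|00⟩ - 0.4074|01⟩ - 0.8196|11⟩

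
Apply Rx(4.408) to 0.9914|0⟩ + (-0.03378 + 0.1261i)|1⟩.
(-0.485 + 0.02723i)|0⟩ + (0.01999 - 0.8738i)|1⟩

Rx(4.408) = [[cos(θ/2), −i·sin(θ/2)], [−i·sin(θ/2), cos(θ/2)]]; θ = 4.408, cos(θ/2) ≈ -0.59173, sin(θ/2) ≈ 0.806136.
With a = amp(|0⟩) = 0.9914 and b = amp(|1⟩) = (-0.03378 + 0.1261i):
new amp(|0⟩) = (-0.59173)·a + (-0.806136i)·b = (-0.485 + 0.02723i)
new amp(|1⟩) = (-0.806136i)·a + (-0.59173)·b = (0.01999 - 0.8738i)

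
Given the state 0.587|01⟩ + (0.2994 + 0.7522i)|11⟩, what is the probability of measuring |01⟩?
0.3446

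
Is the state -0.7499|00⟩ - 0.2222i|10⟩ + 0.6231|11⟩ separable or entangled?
Entangled

Writing the state as a|00⟩ + b|01⟩ + c|10⟩ + d|11⟩, it is a product state iff ad − bc = 0.
Here (a, b, c, d) = (-0.7499, 0, -0.2222i, 0.6231): ad − bc = (-0.7499)(0.6231) − (0)(-0.2222i) = -0.4673 ≠ 0, so the state is entangled.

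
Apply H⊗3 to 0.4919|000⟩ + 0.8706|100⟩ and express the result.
0.4817|000⟩ + 0.4817|001⟩ + 0.4817|010⟩ + 0.4817|011⟩ - 0.1339|100⟩ - 0.1339|101⟩ - 0.1339|110⟩ - 0.1339|111⟩

H⊗3 gives amp(|y⟩) = (1/2√2) Σ_x (−1)^(x·y) amp(|x⟩), where x·y is the number of positions in which both x and y have a 1.
|000⟩: (0.4919 + 0.8706)/(2√2) = 0.4817
|001⟩: (0.4919 + 0.8706)/(2√2) = 0.4817
|010⟩: (0.4919 + 0.8706)/(2√2) = 0.4817
|011⟩: (0.4919 + 0.8706)/(2√2) = 0.4817
|100⟩: (0.4919 - 0.8706)/(2√2) = -0.1339
|101⟩: (0.4919 - 0.8706)/(2√2) = -0.1339
|110⟩: (0.4919 - 0.8706)/(2√2) = -0.1339
|111⟩: (0.4919 - 0.8706)/(2√2) = -0.1339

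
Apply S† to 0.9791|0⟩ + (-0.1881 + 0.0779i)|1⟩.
0.9791|0⟩ + (0.0779 + 0.1881i)|1⟩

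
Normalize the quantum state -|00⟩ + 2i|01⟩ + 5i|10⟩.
-0.1826|00⟩ + 0.3651i|01⟩ + 0.9129i|10⟩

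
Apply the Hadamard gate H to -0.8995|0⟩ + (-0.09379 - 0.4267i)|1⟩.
(-0.7024 - 0.3017i)|0⟩ + (-0.5697 + 0.3017i)|1⟩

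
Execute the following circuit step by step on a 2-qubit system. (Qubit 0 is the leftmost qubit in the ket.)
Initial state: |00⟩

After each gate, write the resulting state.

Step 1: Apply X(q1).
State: |01⟩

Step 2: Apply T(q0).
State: |01⟩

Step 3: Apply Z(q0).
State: |01⟩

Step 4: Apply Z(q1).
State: -|01⟩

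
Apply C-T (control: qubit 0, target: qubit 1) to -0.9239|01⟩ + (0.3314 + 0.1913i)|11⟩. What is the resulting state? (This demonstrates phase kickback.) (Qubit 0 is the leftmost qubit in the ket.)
-0.9239|01⟩ + (0.09907 + 0.3696i)|11⟩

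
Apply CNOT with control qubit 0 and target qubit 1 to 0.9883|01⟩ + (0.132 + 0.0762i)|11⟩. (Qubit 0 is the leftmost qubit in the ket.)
0.9883|01⟩ + (0.132 + 0.0762i)|10⟩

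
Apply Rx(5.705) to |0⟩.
-0.9585|0⟩ - 0.2851i|1⟩

Rx(5.705) = [[cos(θ/2), −i·sin(θ/2)], [−i·sin(θ/2), cos(θ/2)]]; θ = 5.705, cos(θ/2) ≈ -0.958503, sin(θ/2) ≈ 0.285083.
With a = amp(|0⟩) = 1 and b = amp(|1⟩) = 0:
new amp(|0⟩) = (-0.958503)·a + (-0.285083i)·b = -0.9585
new amp(|1⟩) = (-0.285083i)·a + (-0.958503)·b = -0.2851i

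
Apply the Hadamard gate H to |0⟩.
1/√2|0⟩ + 1/√2|1⟩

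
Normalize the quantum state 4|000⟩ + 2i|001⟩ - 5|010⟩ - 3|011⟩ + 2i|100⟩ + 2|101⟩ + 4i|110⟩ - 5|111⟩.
0.3941|000⟩ + 0.1971i|001⟩ - 0.4927|010⟩ - 0.2956|011⟩ + 0.1971i|100⟩ + 0.1971|101⟩ + 0.3941i|110⟩ - 0.4927|111⟩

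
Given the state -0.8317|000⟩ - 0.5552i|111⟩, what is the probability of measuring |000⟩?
0.6917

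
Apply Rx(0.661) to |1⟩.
-0.3245i|0⟩ + 0.9459|1⟩

Rx(0.661) = [[cos(θ/2), −i·sin(θ/2)], [−i·sin(θ/2), cos(θ/2)]]; θ = 0.661, cos(θ/2) ≈ 0.94588, sin(θ/2) ≈ 0.324516.
With a = amp(|0⟩) = 0 and b = amp(|1⟩) = 1:
new amp(|0⟩) = (0.94588)·a + (-0.324516i)·b = -0.3245i
new amp(|1⟩) = (-0.324516i)·a + (0.94588)·b = 0.9459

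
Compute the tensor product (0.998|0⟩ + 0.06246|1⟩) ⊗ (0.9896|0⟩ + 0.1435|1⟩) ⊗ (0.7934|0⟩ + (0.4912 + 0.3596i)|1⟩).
0.7836|000⟩ + (0.4851 + 0.3551i)|001⟩ + 0.1136|010⟩ + (0.07035 + 0.0515i)|011⟩ + 0.04904|100⟩ + (0.03036 + 0.02223i)|101⟩ + 0.007111|110⟩ + (0.004403 + 0.003223i)|111⟩

amp(|b₁b₂…⟩) = product of the factor amplitudes for bits b₁, b₂, …; only kets whose every factor amplitude is nonzero survive.
|000⟩: (0.998)(0.9896)(0.7934) = 0.7836
|001⟩: (0.998)(0.9896)(0.4912 + 0.3596i) = (0.4851 + 0.3551i)
|010⟩: (0.998)(0.1435)(0.7934) = 0.1136
|011⟩: (0.998)(0.1435)(0.4912 + 0.3596i) = (0.07035 + 0.0515i)
|100⟩: (0.06246)(0.9896)(0.7934) = 0.04904
|101⟩: (0.06246)(0.9896)(0.4912 + 0.3596i) = (0.03036 + 0.02223i)
|110⟩: (0.06246)(0.1435)(0.7934) = 0.007111
|111⟩: (0.06246)(0.1435)(0.4912 + 0.3596i) = (0.004403 + 0.003223i)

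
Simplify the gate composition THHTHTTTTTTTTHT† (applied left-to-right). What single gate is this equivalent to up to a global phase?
T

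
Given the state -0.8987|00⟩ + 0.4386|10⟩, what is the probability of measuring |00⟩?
0.8077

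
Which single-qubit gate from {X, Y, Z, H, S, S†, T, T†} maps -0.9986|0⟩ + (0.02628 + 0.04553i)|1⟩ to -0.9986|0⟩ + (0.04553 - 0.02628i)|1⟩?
S†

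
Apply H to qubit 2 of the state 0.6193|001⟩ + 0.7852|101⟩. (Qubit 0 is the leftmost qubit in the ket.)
0.4379|000⟩ - 0.4379|001⟩ + 0.5552|100⟩ - 0.5552|101⟩

H on qubit 2 mixes each pair of kets that differ only in qubit 2: amplitudes (a, b) of (|…0…⟩, |…1…⟩) become ((a + b)/√2, (a − b)/√2). Kets absent from the input have amplitude 0.
(|000⟩, |001⟩): (a, b) = (0, 0.6193) → (0.4379, -0.4379)
(|100⟩, |101⟩): (a, b) = (0, 0.7852) → (0.5552, -0.5552)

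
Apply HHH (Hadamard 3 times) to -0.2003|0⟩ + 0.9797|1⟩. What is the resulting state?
0.5511|0⟩ - 0.8344|1⟩

H² = I, so H^3 = H: a single Hadamard. With (a, b) = (-0.2003, 0.9797), H gives ((a + b)/√2, (a − b)/√2) = (0.5511, -0.8344).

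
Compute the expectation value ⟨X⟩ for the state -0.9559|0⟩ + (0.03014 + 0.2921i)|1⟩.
-0.05762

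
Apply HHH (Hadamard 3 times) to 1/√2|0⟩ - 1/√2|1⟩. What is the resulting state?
|1⟩

H² = I, so H^3 = H: a single Hadamard. With (a, b) = (1/√2, -1/√2), H gives ((a + b)/√2, (a − b)/√2) = (0, 1).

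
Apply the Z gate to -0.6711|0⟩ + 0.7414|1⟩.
-0.6711|0⟩ - 0.7414|1⟩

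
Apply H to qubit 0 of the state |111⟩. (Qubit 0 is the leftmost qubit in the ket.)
1/√2|011⟩ - 1/√2|111⟩

H on qubit 0 mixes each pair of kets that differ only in qubit 0: amplitudes (a, b) of (|…0…⟩, |…1…⟩) become ((a + b)/√2, (a − b)/√2). Kets absent from the input have amplitude 0.
(|011⟩, |111⟩): (a, b) = (0, 1) → (1/√2, -1/√2)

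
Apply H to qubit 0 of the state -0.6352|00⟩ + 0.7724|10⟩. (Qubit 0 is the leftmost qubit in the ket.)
0.09702|00⟩ - 0.9953|10⟩

H on qubit 0 mixes each pair of kets that differ only in qubit 0: amplitudes (a, b) of (|…0…⟩, |…1…⟩) become ((a + b)/√2, (a − b)/√2). Kets absent from the input have amplitude 0.
(|00⟩, |10⟩): (a, b) = (-0.6352, 0.7724) → (0.09702, -0.9953)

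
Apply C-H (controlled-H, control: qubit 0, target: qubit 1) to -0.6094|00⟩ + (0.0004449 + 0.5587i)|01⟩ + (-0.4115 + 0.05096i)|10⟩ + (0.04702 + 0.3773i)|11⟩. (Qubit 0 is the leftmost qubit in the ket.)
-0.6094|00⟩ + (0.0004449 + 0.5587i)|01⟩ + (-0.2577 + 0.3028i)|10⟩ + (-0.3242 - 0.2308i)|11⟩

C-H leaves the control-|0⟩ kets |00⟩, |01⟩ unchanged and applies H to qubit 1 on the control-|1⟩ pair (|10⟩, |11⟩).
H = [[1/√2, 1/√2], [1/√2, -1/√2]].
With a = amp(|10⟩) = (-0.4115 + 0.05096i) and b = amp(|11⟩) = (0.04702 + 0.3773i):
new amp(|10⟩) = (1/√2)·a + (1/√2)·b = (-0.2577 + 0.3028i)
new amp(|11⟩) = (1/√2)·a + (-1/√2)·b = (-0.3242 - 0.2308i)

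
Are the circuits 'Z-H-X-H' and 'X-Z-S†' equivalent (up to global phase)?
No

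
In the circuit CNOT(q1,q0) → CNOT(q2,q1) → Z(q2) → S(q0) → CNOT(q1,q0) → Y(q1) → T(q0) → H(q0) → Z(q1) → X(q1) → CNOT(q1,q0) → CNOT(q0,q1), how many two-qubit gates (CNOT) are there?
5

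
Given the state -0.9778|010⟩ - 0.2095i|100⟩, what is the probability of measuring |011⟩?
0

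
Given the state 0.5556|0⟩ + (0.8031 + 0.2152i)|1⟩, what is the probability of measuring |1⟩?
0.6913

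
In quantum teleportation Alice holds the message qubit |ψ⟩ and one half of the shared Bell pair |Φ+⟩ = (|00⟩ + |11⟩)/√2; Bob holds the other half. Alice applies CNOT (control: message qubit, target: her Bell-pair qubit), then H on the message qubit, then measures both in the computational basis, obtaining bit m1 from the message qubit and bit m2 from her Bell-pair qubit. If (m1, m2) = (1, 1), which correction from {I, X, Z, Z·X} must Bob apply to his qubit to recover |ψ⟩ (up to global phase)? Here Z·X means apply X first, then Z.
Z·X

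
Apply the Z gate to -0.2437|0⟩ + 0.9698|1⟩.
-0.2437|0⟩ - 0.9698|1⟩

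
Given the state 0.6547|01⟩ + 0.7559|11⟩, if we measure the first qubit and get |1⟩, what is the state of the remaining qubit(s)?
|1⟩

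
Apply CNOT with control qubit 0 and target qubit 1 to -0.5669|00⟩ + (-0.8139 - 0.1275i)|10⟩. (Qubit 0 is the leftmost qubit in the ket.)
-0.5669|00⟩ + (-0.8139 - 0.1275i)|11⟩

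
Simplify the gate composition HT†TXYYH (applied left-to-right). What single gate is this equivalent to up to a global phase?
Z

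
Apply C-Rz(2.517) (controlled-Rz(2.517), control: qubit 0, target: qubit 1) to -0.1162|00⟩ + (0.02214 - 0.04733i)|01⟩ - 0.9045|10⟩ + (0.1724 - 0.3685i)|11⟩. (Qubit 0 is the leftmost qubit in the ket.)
-0.1162|00⟩ + (0.02214 - 0.04733i)|01⟩ + (-0.2779 + 0.8607i)|10⟩ + (0.4036 + 0.05084i)|11⟩

C-Rz(2.517) leaves the control-|0⟩ kets |00⟩, |01⟩ unchanged and applies Rz(2.517) to qubit 1 on the control-|1⟩ pair (|10⟩, |11⟩).
Rz(2.517) = [[e^(−iθ/2), 0], [0, e^(iθ/2)]] with e^(±iθ/2) = cos(θ/2) ± i·sin(θ/2); θ = 2.517, cos(θ/2) ≈ 0.307245, sin(θ/2) ≈ 0.951631.
With a = amp(|10⟩) = -0.9045 and b = amp(|11⟩) = (0.1724 - 0.3685i):
new amp(|10⟩) = (0.307245 - 0.951631i)·a = (-0.2779 + 0.8607i)
new amp(|11⟩) = (0.307245 + 0.951631i)·b = (0.4036 + 0.05084i)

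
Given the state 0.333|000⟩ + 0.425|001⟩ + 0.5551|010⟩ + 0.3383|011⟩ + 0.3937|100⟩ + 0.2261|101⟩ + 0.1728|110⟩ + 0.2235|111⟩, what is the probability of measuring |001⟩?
0.1806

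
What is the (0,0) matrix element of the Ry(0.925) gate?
0.8949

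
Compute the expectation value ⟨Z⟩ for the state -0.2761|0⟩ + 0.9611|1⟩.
-0.8475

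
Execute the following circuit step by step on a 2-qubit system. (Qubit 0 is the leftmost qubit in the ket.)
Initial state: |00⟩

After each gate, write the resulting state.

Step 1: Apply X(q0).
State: |10⟩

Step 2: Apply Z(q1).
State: |10⟩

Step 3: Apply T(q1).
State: |10⟩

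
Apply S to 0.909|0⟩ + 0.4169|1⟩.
0.909|0⟩ + 0.4169i|1⟩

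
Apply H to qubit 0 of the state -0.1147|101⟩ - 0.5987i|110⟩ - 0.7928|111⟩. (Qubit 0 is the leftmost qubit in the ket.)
-0.08111|001⟩ - 0.4233i|010⟩ - 0.5606|011⟩ + 0.08111|101⟩ + 0.4233i|110⟩ + 0.5606|111⟩

H on qubit 0 mixes each pair of kets that differ only in qubit 0: amplitudes (a, b) of (|…0…⟩, |…1…⟩) become ((a + b)/√2, (a − b)/√2). Kets absent from the input have amplitude 0.
(|001⟩, |101⟩): (a, b) = (0, -0.1147) → (-0.08111, 0.08111)
(|010⟩, |110⟩): (a, b) = (0, -0.5987i) → (-0.4233i, 0.4233i)
(|011⟩, |111⟩): (a, b) = (0, -0.7928) → (-0.5606, 0.5606)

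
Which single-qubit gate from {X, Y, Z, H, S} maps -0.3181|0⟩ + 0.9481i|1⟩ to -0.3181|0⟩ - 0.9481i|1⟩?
Z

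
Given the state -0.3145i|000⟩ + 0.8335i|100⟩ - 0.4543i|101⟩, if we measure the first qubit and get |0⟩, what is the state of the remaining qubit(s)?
-i|00⟩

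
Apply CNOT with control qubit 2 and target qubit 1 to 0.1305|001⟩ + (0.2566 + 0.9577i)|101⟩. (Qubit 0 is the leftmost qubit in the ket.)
0.1305|011⟩ + (0.2566 + 0.9577i)|111⟩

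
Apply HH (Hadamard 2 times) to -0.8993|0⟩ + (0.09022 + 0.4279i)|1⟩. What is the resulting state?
-0.8993|0⟩ + (0.09022 + 0.4279i)|1⟩

H² = I, so an even number of Hadamards cancels: H^2 = I and the state is unchanged.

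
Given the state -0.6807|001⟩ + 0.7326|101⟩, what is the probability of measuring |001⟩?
0.4634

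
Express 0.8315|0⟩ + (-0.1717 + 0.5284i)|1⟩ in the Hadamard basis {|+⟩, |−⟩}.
(0.4665 + 0.3736i)|+⟩ + (0.7094 - 0.3736i)|−⟩

With |ψ⟩ = α|0⟩ + β|1⟩, the Hadamard-basis coefficients are ⟨+|ψ⟩ = (α + β)/√2 and ⟨−|ψ⟩ = (α − β)/√2.
Here α = 0.8315, β = (-0.1717 + 0.5284i): (α + β)/√2 = (0.4665 + 0.3736i), (α − β)/√2 = (0.7094 - 0.3736i).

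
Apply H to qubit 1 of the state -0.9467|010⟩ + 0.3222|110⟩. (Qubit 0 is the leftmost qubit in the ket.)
-0.6694|000⟩ + 0.6694|010⟩ + 0.2278|100⟩ - 0.2278|110⟩

H on qubit 1 mixes each pair of kets that differ only in qubit 1: amplitudes (a, b) of (|…0…⟩, |…1…⟩) become ((a + b)/√2, (a − b)/√2). Kets absent from the input have amplitude 0.
(|000⟩, |010⟩): (a, b) = (0, -0.9467) → (-0.6694, 0.6694)
(|100⟩, |110⟩): (a, b) = (0, 0.3222) → (0.2278, -0.2278)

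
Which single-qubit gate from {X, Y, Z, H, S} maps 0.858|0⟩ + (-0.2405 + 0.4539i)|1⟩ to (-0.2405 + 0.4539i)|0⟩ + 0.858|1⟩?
X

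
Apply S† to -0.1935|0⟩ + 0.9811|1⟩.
-0.1935|0⟩ - 0.9811i|1⟩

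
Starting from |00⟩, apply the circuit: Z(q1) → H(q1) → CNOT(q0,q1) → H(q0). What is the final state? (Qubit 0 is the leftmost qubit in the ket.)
1/2|00⟩ + 1/2|01⟩ + 1/2|10⟩ + 1/2|11⟩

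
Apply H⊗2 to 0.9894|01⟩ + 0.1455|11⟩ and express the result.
0.5675|00⟩ - 0.5675|01⟩ + 0.422|10⟩ - 0.422|11⟩

H⊗2 gives amp(|y⟩) = (1/2) Σ_x (−1)^(x·y) amp(|x⟩), where x·y is the number of positions in which both x and y have a 1.
|00⟩: (0.9894 + 0.1455)/2 = 0.5675
|01⟩: (-0.9894 - 0.1455)/2 = -0.5675
|10⟩: (0.9894 - 0.1455)/2 = 0.422
|11⟩: (-0.9894 + 0.1455)/2 = -0.422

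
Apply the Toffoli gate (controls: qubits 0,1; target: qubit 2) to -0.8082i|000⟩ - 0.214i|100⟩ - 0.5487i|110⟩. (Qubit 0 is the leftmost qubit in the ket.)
-0.8082i|000⟩ - 0.214i|100⟩ - 0.5487i|111⟩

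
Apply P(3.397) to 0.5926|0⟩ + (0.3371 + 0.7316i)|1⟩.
0.5926|0⟩ + (-0.1413 - 0.793i)|1⟩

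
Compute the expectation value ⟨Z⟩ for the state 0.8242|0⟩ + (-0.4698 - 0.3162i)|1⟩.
0.3586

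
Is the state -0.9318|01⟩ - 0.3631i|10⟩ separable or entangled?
Entangled

Writing the state as a|00⟩ + b|01⟩ + c|10⟩ + d|11⟩, it is a product state iff ad − bc = 0.
Here (a, b, c, d) = (0, -0.9318, -0.3631i, 0): ad − bc = (0)(0) − (-0.9318)(-0.3631i) = -0.3383i ≠ 0, so the state is entangled.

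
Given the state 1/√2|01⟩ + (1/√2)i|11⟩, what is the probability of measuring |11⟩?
1/2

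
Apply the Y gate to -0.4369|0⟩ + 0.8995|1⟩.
-0.8995i|0⟩ - 0.4369i|1⟩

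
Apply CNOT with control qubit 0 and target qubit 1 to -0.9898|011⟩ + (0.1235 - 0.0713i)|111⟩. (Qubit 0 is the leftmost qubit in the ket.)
-0.9898|011⟩ + (0.1235 - 0.0713i)|101⟩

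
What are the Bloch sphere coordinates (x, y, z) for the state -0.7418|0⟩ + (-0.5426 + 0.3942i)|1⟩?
(0.805, -0.5848, 0.1005)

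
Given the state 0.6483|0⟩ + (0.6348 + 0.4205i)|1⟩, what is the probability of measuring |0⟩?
0.4203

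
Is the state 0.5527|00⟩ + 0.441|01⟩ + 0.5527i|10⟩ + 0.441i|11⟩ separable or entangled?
Separable

Writing the state as a|00⟩ + b|01⟩ + c|10⟩ + d|11⟩, it is a product state iff ad − bc = 0.
Here (a, b, c, d) = (0.5527, 0.441, 0.5527i, 0.441i): ad − bc = (0.5527)(0.441i) − (0.441)(0.5527i) = 0, so the state is separable.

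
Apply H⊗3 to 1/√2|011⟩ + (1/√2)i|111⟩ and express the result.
(0.25 + 0.25i)|000⟩ + (-0.25 - 0.25i)|001⟩ + (-0.25 - 0.25i)|010⟩ + (0.25 + 0.25i)|011⟩ + (0.25 - 0.25i)|100⟩ + (-0.25 + 0.25i)|101⟩ + (-0.25 + 0.25i)|110⟩ + (0.25 - 0.25i)|111⟩

H⊗3 gives amp(|y⟩) = (1/2√2) Σ_x (−1)^(x·y) amp(|x⟩), where x·y is the number of positions in which both x and y have a 1.
|000⟩: (1/√2 + (1/√2)i)/(2√2) = (0.25 + 0.25i)
|001⟩: (-1/√2 - (1/√2)i)/(2√2) = (-0.25 - 0.25i)
|010⟩: (-1/√2 - (1/√2)i)/(2√2) = (-0.25 - 0.25i)
|011⟩: (1/√2 + (1/√2)i)/(2√2) = (0.25 + 0.25i)
|100⟩: (1/√2 - (1/√2)i)/(2√2) = (0.25 - 0.25i)
|101⟩: (-1/√2 + (1/√2)i)/(2√2) = (-0.25 + 0.25i)
|110⟩: (-1/√2 + (1/√2)i)/(2√2) = (-0.25 + 0.25i)
|111⟩: (1/√2 - (1/√2)i)/(2√2) = (0.25 - 0.25i)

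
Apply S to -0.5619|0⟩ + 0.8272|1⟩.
-0.5619|0⟩ + 0.8272i|1⟩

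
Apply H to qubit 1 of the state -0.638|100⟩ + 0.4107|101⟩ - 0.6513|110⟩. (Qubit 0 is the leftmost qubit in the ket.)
-0.9117|100⟩ + 0.2904|101⟩ + 0.009405|110⟩ + 0.2904|111⟩

H on qubit 1 mixes each pair of kets that differ only in qubit 1: amplitudes (a, b) of (|…0…⟩, |…1…⟩) become ((a + b)/√2, (a − b)/√2). Kets absent from the input have amplitude 0.
(|100⟩, |110⟩): (a, b) = (-0.638, -0.6513) → (-0.9117, 0.009405)
(|101⟩, |111⟩): (a, b) = (0.4107, 0) → (0.2904, 0.2904)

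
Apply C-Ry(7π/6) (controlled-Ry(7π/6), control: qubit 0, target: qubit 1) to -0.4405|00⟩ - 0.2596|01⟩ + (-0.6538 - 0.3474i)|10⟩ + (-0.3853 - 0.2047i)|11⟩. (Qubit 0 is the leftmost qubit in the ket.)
-0.4405|00⟩ - 0.2596|01⟩ + (0.5414 + 0.2876i)|10⟩ + (-0.5318 - 0.2826i)|11⟩

C-Ry(7π/6) leaves the control-|0⟩ kets |00⟩, |01⟩ unchanged and applies Ry(7π/6) to qubit 1 on the control-|1⟩ pair (|10⟩, |11⟩).
Ry(7π/6) = [[cos(θ/2), −sin(θ/2)], [sin(θ/2), cos(θ/2)]]; θ = 7π/6, cos(θ/2) ≈ -0.258819, sin(θ/2) ≈ 0.965926.
With a = amp(|10⟩) = (-0.6538 - 0.3474i) and b = amp(|11⟩) = (-0.3853 - 0.2047i):
new amp(|10⟩) = (-0.258819)·a + (-0.965926)·b = (0.5414 + 0.2876i)
new amp(|11⟩) = (0.965926)·a + (-0.258819)·b = (-0.5318 - 0.2826i)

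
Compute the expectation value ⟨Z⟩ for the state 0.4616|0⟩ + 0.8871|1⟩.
-0.5739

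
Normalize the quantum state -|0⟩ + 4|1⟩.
-0.2425|0⟩ + 0.9701|1⟩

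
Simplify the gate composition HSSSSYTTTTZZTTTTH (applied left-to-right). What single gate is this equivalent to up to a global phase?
Y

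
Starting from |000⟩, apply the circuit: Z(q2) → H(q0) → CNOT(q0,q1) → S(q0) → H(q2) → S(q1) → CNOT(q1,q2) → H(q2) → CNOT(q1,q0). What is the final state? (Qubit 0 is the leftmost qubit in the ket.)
1/√2|000⟩ - 1/√2|010⟩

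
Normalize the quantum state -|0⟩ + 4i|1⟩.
-0.2425|0⟩ + 0.9701i|1⟩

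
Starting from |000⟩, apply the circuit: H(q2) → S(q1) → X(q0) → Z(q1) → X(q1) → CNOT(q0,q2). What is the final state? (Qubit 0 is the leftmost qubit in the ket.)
1/√2|110⟩ + 1/√2|111⟩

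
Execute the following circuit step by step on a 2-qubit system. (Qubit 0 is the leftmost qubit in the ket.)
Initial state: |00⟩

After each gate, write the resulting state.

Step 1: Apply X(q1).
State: |01⟩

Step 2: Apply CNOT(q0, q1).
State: |01⟩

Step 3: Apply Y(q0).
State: i|11⟩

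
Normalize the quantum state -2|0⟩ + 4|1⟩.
-1/√5|0⟩ + 0.8944|1⟩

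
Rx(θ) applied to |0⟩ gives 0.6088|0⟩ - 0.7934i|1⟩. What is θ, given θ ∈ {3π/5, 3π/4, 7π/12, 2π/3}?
7π/12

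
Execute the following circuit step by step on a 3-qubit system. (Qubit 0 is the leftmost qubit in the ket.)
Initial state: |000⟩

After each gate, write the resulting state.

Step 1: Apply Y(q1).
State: i|010⟩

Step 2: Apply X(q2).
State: i|011⟩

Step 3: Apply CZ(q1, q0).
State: i|011⟩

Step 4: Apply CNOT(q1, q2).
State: i|010⟩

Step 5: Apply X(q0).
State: i|110⟩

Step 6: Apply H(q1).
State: (1/√2)i|100⟩ - (1/√2)i|110⟩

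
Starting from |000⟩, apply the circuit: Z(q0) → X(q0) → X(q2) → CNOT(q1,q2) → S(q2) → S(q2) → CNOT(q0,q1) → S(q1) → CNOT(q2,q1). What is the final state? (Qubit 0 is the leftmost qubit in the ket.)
-i|101⟩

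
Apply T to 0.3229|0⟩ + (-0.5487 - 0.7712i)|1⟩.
0.3229|0⟩ + (0.1573 - 0.9333i)|1⟩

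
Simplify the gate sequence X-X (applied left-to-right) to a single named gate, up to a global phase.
I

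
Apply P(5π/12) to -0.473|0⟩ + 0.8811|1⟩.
-0.473|0⟩ + (0.228 + 0.8511i)|1⟩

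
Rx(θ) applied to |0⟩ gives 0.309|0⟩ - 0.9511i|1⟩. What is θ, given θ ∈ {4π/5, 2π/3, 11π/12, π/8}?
4π/5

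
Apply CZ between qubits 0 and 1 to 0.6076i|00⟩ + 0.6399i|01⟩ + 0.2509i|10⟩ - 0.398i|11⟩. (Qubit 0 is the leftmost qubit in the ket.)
0.6076i|00⟩ + 0.6399i|01⟩ + 0.2509i|10⟩ + 0.398i|11⟩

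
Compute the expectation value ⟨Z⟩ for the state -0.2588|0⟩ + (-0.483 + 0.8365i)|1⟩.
-0.866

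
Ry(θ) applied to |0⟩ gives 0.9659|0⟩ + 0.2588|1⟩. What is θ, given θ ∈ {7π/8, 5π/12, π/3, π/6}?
π/6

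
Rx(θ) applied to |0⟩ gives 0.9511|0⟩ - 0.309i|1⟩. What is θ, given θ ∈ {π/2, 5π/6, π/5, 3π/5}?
π/5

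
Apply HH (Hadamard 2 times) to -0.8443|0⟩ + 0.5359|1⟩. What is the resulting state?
-0.8443|0⟩ + 0.5359|1⟩

H² = I, so an even number of Hadamards cancels: H^2 = I and the state is unchanged.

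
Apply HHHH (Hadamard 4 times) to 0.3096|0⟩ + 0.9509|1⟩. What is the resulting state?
0.3096|0⟩ + 0.9509|1⟩

H² = I, so an even number of Hadamards cancels: H^4 = I and the state is unchanged.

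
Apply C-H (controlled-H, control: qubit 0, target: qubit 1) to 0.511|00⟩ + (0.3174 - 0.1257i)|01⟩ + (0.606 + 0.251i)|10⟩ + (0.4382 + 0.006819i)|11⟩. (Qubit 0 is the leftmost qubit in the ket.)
0.511|00⟩ + (0.3174 - 0.1257i)|01⟩ + (0.7384 + 0.1823i)|10⟩ + (0.1187 + 0.1727i)|11⟩

C-H leaves the control-|0⟩ kets |00⟩, |01⟩ unchanged and applies H to qubit 1 on the control-|1⟩ pair (|10⟩, |11⟩).
H = [[1/√2, 1/√2], [1/√2, -1/√2]].
With a = amp(|10⟩) = (0.606 + 0.251i) and b = amp(|11⟩) = (0.4382 + 0.006819i):
new amp(|10⟩) = (1/√2)·a + (1/√2)·b = (0.7384 + 0.1823i)
new amp(|11⟩) = (1/√2)·a + (-1/√2)·b = (0.1187 + 0.1727i)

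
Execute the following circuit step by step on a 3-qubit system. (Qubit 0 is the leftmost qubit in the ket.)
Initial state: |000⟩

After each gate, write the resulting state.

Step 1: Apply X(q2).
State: |001⟩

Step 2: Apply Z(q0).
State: |001⟩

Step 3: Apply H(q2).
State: 1/√2|000⟩ - 1/√2|001⟩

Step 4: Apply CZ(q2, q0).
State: 1/√2|000⟩ - 1/√2|001⟩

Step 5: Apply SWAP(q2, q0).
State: 1/√2|000⟩ - 1/√2|100⟩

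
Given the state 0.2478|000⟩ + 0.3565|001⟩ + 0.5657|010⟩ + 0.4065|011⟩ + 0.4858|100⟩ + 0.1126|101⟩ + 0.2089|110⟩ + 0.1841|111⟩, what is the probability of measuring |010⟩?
0.32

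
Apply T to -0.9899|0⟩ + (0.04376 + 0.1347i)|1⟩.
-0.9899|0⟩ + (-0.0643 + 0.1262i)|1⟩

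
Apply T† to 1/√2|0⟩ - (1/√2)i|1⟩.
1/√2|0⟩ + (-1/2 - (1/2)i)|1⟩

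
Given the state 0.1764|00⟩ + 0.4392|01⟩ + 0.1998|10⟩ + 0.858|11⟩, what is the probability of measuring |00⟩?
0.03112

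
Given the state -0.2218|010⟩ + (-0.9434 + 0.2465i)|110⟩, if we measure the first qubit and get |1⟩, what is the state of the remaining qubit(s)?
(-0.9675 + 0.2528i)|10⟩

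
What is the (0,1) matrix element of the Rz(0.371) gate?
0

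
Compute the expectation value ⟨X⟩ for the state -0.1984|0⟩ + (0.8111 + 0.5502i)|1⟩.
-0.3218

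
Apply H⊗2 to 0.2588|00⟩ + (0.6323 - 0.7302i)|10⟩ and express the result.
(0.4456 - 0.3651i)|00⟩ + (0.4456 - 0.3651i)|01⟩ + (-0.1868 + 0.3651i)|10⟩ + (-0.1868 + 0.3651i)|11⟩

H⊗2 gives amp(|y⟩) = (1/2) Σ_x (−1)^(x·y) amp(|x⟩), where x·y is the number of positions in which both x and y have a 1.
|00⟩: (0.2588 + (0.6323 - 0.7302i))/2 = (0.4456 - 0.3651i)
|01⟩: (0.2588 + (0.6323 - 0.7302i))/2 = (0.4456 - 0.3651i)
|10⟩: (0.2588 - (0.6323 - 0.7302i))/2 = (-0.1868 + 0.3651i)
|11⟩: (0.2588 - (0.6323 - 0.7302i))/2 = (-0.1868 + 0.3651i)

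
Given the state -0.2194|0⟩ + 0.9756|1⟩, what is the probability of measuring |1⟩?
0.9518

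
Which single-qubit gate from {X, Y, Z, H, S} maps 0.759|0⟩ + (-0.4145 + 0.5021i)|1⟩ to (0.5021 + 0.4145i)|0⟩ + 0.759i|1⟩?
Y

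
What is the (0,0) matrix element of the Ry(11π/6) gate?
-0.9659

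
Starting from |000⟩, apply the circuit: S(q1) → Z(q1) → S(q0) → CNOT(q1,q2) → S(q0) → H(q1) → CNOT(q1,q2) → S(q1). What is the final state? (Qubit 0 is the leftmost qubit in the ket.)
1/√2|000⟩ + (1/√2)i|011⟩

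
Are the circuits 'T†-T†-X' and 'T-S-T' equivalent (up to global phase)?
No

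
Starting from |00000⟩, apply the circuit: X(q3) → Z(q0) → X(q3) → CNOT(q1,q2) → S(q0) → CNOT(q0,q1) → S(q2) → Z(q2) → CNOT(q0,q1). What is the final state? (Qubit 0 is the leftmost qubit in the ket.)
|00000⟩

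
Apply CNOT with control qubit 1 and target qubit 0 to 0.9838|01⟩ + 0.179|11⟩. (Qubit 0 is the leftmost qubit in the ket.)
0.179|01⟩ + 0.9838|11⟩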